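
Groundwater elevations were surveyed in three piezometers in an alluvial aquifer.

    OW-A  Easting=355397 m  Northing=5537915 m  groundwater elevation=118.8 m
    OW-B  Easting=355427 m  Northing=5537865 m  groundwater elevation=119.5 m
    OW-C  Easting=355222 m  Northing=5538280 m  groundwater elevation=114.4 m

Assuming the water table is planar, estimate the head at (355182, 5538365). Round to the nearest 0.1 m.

Taking OW-A as reference: OW-B−OW-A = (30, -50, +0.7); OW-C−OW-A = (-175, 365, -4.4).
Determinant of the coordinate differences = 30·365 − (-175)·(-50) = 2200.
∂h/∂x = [(+0.7)·365 − (-4.4)·(-50)] / 2200 = +0.01614
∂h/∂y = [30·(-4.4) − (-175)·(+0.7)] / 2200 = -0.004318
h(355182, 5538365) = 118.8 + (+0.01614)·(-215) + (-0.004318)·(450) = 118.8 -3.469 -1.943 = 113.388 m.

113.4 m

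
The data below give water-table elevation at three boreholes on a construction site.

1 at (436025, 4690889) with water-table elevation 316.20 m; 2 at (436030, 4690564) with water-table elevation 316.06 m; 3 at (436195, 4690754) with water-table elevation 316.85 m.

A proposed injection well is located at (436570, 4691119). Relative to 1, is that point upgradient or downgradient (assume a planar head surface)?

Differences from 1: to 2 (Δx, Δy, Δh) = (5, -325, -0.14); to 3 = (170, -135, +0.65).
Solve a·Δx + b·Δy = Δh: det = 5·(-135) − 170·(-325) = 54575.
∂h/∂x = [(-0.14)·(-135) − (+0.65)·(-325)] / 54575 = +0.004217
∂h/∂y = [5·(+0.65) − 170·(-0.14)] / 54575 = +0.0004956
Head at (436570, 4691119) = 316.20 + (+0.004217)·(545) + (+0.0004956)·(230) = 318.61 m.
That is higher than the 316.20 m at 1, so the point is upgradient.

upgradient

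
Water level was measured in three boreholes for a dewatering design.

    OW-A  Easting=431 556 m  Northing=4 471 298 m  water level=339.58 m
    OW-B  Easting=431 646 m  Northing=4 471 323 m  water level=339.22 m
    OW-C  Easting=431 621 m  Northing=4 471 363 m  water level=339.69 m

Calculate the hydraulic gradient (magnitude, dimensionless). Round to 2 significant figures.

0.010

Taking OW-A as reference: OW-B−OW-A = (90, 25, -0.36); OW-C−OW-A = (65, 65, +0.11).
Determinant of the coordinate differences = 90·65 − 65·25 = 4225.
∂h/∂x = [(-0.36)·65 − (+0.11)·25] / 4225 = -0.006189
∂h/∂y = [90·(+0.11) − 65·(-0.36)] / 4225 = +0.007882
|∇h| = √(-0.006189² + 0.007882²) = 0.01002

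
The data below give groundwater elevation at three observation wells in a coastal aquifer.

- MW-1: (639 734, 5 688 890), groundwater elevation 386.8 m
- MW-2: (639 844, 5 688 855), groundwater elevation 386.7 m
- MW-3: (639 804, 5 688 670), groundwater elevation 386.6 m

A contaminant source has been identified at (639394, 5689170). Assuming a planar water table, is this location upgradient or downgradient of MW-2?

upgradient

Taking MW-1 as reference: MW-2−MW-1 = (110, -35, -0.1); MW-3−MW-1 = (70, -220, -0.2).
Solve a·Δx + b·Δy = Δh: det = 110·(-220) − 70·(-35) = -21750.
∂h/∂x = [(-0.1)·(-220) − (-0.2)·(-35)] / -21750 = -0.0006897
∂h/∂y = [110·(-0.2) − 70·(-0.1)] / -21750 = +0.0006897
Head at (639394, 5689170) = 386.8 + (-0.0006897)·(-340) + (+0.0006897)·(280) = 387.23 m.
That is higher than the 386.7 m at MW-2, so the point is upgradient.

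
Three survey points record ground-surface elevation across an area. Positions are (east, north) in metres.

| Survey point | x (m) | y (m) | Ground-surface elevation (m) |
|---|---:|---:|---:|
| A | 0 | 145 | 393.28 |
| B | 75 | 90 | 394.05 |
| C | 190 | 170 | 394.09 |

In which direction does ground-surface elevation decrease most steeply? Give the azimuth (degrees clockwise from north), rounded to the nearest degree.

Taking A as reference: B−A = (75, -55, +0.77); C−A = (190, 25, +0.81).
Solve a·Δx + b·Δy = Δz: det = 75·25 − 190·(-55) = 12325.
∂z/∂x = [(+0.77)·25 − (+0.81)·(-55)] / 12325 = +0.005176
∂z/∂y = [75·(+0.81) − 190·(+0.77)] / 12325 = -0.006941
Steepest decrease is along −∇f: components (-0.005176 E, +0.006941 N).
Azimuth = atan2(-0.005176, +0.006941) = 323.3° ≈ 323°.

323°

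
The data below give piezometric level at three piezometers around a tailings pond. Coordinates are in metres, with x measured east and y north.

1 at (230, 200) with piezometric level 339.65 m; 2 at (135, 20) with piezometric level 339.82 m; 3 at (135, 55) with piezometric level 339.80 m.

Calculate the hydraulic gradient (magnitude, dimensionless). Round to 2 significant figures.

Taking 1 as reference: 2−1 = (-95, -180, +0.17); 3−1 = (-95, -145, +0.15).
Determinant of the coordinate differences = (-95)·(-145) − (-95)·(-180) = -3325.
∂h/∂x = [(+0.17)·(-145) − (+0.15)·(-180)] / -3325 = -0.0007068
∂h/∂y = [(-95)·(+0.15) − (-95)·(+0.17)] / -3325 = -0.0005714
|∇h| = √(-0.0007068² + -0.0005714²) = 0.0009089

0.00091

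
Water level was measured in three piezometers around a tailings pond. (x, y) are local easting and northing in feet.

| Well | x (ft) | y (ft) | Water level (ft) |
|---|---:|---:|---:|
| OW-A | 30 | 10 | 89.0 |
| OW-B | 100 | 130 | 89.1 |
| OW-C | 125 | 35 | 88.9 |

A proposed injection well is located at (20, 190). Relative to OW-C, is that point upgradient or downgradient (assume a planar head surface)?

Taking OW-A as reference: OW-B−OW-A = (70, 120, +0.1); OW-C−OW-A = (95, 25, -0.1).
Determinant of the coordinate differences = 70·25 − 95·120 = -9650.
∂h/∂x = [(+0.1)·25 − (-0.1)·120] / -9650 = -0.001503
∂h/∂y = [70·(-0.1) − 95·(+0.1)] / -9650 = +0.001710
Head at (20, 190) = 89.0 + (-0.001503)·(-10) + (+0.001710)·(180) = 89.32 ft.
That is higher than the 88.9 ft at OW-C, so the point is upgradient.

upgradient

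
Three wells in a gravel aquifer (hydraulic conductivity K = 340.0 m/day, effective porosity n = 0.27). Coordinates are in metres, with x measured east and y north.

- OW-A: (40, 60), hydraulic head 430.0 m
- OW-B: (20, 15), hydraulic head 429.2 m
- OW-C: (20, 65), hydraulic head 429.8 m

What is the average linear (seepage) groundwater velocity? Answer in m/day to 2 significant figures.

22 m/day

Three-point gradient (reference OW-A): Δ to OW-B = (-20, -45, -0.8), Δ to OW-C = (-20, 5, -0.2).
∂h/∂x = +0.01300, ∂h/∂y = +0.01200 (det = -1000).
|∇h| = √(0.01300² + 0.01200²) = 0.01769
Seepage velocity v = K·i/n = 340.0 × 0.01769 / 0.27 = 22.28 m/day.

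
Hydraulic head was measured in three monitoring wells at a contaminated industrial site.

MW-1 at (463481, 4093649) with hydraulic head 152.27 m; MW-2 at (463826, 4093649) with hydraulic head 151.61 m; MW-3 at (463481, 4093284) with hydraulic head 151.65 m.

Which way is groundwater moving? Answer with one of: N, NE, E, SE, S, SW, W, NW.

SE

∂h/∂x = (151.61 − 152.27) / (463826 − 463481) = -0.001913
∂h/∂y = (151.65 − 152.27) / (4093284 − 4093649) = +0.001699
Flow = −∇h = (+0.001913 east, -0.001699 north), which points southeast.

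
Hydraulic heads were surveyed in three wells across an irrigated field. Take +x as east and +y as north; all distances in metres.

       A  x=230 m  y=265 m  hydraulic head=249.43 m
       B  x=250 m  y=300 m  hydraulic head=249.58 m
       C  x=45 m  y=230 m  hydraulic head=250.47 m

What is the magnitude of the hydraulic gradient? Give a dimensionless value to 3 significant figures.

Three-point gradient (reference A): Δ to B = (20, 35, +0.15), Δ to C = (-185, -35, +1.04).
∂h/∂x = -0.007212, ∂h/∂y = +0.008407 (det = 5775).
|∇h| = √(-0.007212² + 0.008407²) = 0.01108

0.0111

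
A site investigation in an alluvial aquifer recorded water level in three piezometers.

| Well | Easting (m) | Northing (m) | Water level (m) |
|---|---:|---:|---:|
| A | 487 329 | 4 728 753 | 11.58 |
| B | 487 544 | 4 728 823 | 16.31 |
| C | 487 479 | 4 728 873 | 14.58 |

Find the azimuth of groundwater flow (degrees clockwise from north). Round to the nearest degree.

280°

With h = a·x + b·y + c and A as origin, the differences give:
  215·a + 70·b = +4.73
  150·a + 120·b = +3.00
Eliminate b (×120 and ×70, subtract): 15300·a = 357.600 → a = ∂h/∂x = +0.02337
Back-substitute: b = ∂h/∂y = -0.004216.
Flow direction (−∇h) has components (-0.02337 E, +0.004216 N).
Azimuth = atan2(E, N) = atan2(-0.02337, +0.004216) = 280.2° ≈ 280°.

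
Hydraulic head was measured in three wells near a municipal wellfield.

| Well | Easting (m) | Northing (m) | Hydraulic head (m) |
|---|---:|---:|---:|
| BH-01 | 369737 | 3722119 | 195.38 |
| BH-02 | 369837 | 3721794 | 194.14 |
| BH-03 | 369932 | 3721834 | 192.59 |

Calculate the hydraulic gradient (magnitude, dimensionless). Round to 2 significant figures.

Differences from BH-01: to BH-02 (Δx, Δy, Δh) = (100, -325, -1.24); to BH-03 = (195, -285, -2.79).
Solve a·Δx + b·Δy = Δh: det = 100·(-285) − 195·(-325) = 34875.
∂h/∂x = [(-1.24)·(-285) − (-2.79)·(-325)] / 34875 = -0.01587
∂h/∂y = [100·(-2.79) − 195·(-1.24)] / 34875 = -0.001067
|∇h| = √(-0.01587² + -0.001067²) = 0.01591

0.016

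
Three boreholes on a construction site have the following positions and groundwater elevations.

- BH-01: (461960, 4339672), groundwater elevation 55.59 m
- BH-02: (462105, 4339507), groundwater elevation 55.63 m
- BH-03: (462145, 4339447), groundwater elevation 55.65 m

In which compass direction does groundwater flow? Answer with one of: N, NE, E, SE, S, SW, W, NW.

NE

With h = a·x + b·y + c and BH-01 as origin, the differences give:
  145·a + (-165)·b = +0.04
  185·a + (-225)·b = +0.06
Eliminate b (×(-225) and ×(-165), subtract): -2100·a = 0.900 → a = ∂h/∂x = -0.0004286
Back-substitute: b = ∂h/∂y = -0.0006190.
Flow = −∇h = (+0.0004286 east, +0.0006190 north), which points northeast.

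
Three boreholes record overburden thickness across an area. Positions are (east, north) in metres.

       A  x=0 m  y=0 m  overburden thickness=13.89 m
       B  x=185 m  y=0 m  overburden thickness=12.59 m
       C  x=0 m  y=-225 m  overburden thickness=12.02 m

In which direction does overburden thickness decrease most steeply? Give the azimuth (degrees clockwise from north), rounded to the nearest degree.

∂d/∂x = (12.59 − 13.89) / (185 − 0) = -0.007027
∂d/∂y = (12.02 − 13.89) / (-225 − 0) = +0.008311
Steepest decrease is along −∇f: components (+0.007027 E, -0.008311 N).
Azimuth = atan2(+0.007027, -0.008311) = 139.8° ≈ 140°.

140°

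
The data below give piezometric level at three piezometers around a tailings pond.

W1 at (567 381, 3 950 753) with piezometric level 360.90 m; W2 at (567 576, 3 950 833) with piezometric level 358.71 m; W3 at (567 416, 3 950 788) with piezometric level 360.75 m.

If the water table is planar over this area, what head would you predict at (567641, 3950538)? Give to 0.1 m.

354.2 m

With h = a·x + b·y + c and W1 as origin, the differences give:
  195·a + 80·b = -2.19
  35·a + 35·b = -0.15
Eliminate b (×35 and ×80, subtract): 4025·a = -64.650 → a = ∂h/∂x = -0.01606
Back-substitute: b = ∂h/∂y = +0.01178.
h(567641, 3950538) = 360.90 + (-0.01606)·(260) + (+0.01178)·(-215) = 360.90 -4.176 -2.532 = 354.192 m.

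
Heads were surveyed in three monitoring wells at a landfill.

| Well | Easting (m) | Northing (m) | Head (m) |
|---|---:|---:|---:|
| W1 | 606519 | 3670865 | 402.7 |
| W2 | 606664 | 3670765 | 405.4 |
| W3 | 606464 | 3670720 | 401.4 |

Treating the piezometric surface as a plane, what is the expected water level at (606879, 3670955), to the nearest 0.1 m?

With h = a·x + b·y + c and W1 as origin, the differences give:
  145·a + (-100)·b = +2.7
  (-55)·a + (-145)·b = -1.3
Eliminate b (×(-145) and ×(-100), subtract): -26525·a = -521.50 → a = ∂h/∂x = +0.01966
Back-substitute: b = ∂h/∂y = +0.001508.
h(606879, 3670955) = 402.7 + (+0.01966)·(360) + (+0.001508)·(90) = 402.7 +7.078 +0.136 = 409.914 m.

409.9 m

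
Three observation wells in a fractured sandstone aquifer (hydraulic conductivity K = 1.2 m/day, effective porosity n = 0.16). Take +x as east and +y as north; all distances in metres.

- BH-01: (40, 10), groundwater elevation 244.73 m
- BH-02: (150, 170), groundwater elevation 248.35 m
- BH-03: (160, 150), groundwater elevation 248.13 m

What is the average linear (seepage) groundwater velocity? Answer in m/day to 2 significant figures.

With h = a·x + b·y + c and BH-01 as origin, the differences give:
  110·a + 160·b = +3.62
  120·a + 140·b = +3.40
Eliminate b (×140 and ×160, subtract): -3800·a = -37.200 → a = ∂h/∂x = +0.009789
Back-substitute: b = ∂h/∂y = +0.01589.
|∇h| = √(0.009789² + 0.01589²) = 0.01866
Seepage velocity v = K·i/n = 1.2 × 0.01866 / 0.16 = 0.1399 m/day.

0.14 m/day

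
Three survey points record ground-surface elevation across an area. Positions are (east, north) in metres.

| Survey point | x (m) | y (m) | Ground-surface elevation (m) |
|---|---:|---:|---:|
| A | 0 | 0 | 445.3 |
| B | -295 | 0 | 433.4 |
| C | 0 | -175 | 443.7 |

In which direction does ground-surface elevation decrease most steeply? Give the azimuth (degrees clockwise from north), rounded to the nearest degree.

∂z/∂x = (433.4 − 445.3) / (-295 − 0) = +0.04034
∂z/∂y = (443.7 − 445.3) / (-175 − 0) = +0.009143
Steepest decrease is along −∇f: components (-0.04034 E, -0.009143 N).
Azimuth = atan2(-0.04034, -0.009143) = 257.2° ≈ 257°.

257°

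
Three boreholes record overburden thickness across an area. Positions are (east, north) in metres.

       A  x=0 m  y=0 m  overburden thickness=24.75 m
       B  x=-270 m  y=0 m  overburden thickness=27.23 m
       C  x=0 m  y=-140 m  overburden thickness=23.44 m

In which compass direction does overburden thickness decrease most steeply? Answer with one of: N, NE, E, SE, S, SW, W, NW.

∂d/∂x = (27.23 − 24.75) / (-270 − 0) = -0.009185
∂d/∂y = (23.44 − 24.75) / (-140 − 0) = +0.009357
Steepest decrease is along −∇f = (+0.009185 E, -0.009357 N) → southeast.

SE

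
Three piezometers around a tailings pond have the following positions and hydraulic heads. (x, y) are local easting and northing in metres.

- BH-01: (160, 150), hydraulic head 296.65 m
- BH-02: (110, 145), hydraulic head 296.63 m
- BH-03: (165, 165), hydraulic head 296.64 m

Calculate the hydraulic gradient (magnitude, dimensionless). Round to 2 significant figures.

With h = a·x + b·y + c and BH-01 as origin, the differences give:
  (-50)·a + (-5)·b = -0.02
  5·a + 15·b = -0.01
Eliminate b (×15 and ×(-5), subtract): -725·a = -0.350 → a = ∂h/∂x = +0.0004828
Back-substitute: b = ∂h/∂y = -0.0008276.
|∇h| = √(0.0004828² + -0.0008276²) = 0.0009581

0.00096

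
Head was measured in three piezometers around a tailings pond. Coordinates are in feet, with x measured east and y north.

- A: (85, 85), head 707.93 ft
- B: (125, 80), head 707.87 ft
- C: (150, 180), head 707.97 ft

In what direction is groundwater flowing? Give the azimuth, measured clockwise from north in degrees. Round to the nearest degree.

135°

With h = a·x + b·y + c and A as origin, the differences give:
  40·a + (-5)·b = -0.06
  65·a + 95·b = +0.04
Eliminate b (×95 and ×(-5), subtract): 4125·a = -5.500 → a = ∂h/∂x = -0.001333
Back-substitute: b = ∂h/∂y = +0.001333.
Flow direction (−∇h) has components (+0.001333 E, -0.001333 N).
Azimuth = atan2(E, N) = atan2(+0.001333, -0.001333) = 135.0° ≈ 135°.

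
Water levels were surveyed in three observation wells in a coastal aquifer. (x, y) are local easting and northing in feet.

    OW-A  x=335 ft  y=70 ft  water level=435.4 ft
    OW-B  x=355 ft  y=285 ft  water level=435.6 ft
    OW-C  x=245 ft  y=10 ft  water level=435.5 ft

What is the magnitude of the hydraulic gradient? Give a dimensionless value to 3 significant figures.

With h = a·x + b·y + c and OW-A as origin, the differences give:
  20·a + 215·b = +0.2
  (-90)·a + (-60)·b = +0.1
Eliminate b (×(-60) and ×215, subtract): 18150·a = -33.50 → a = ∂h/∂x = -0.001846
Back-substitute: b = ∂h/∂y = +0.001102.
|∇h| = √(-0.001846² + 0.001102²) = 0.00215

0.00215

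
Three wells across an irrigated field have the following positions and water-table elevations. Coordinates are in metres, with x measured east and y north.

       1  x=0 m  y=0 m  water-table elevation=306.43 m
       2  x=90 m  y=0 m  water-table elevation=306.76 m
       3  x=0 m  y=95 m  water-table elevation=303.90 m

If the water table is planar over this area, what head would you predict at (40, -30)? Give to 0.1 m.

∂h/∂x = (306.76 − 306.43) / (90 − 0) = +0.003667
∂h/∂y = (303.90 − 306.43) / (95 − 0) = -0.02663
h(40, -30) = 306.43 + (+0.003667)·(40) + (-0.02663)·(-30) = 306.43 +0.147 +0.799 = 307.376 m.

307.4 m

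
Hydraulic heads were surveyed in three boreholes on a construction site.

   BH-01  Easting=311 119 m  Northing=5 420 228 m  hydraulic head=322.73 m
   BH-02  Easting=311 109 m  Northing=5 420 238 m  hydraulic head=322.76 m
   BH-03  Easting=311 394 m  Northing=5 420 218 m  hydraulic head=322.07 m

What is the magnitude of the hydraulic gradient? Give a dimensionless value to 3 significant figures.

Taking BH-01 as reference: BH-02−BH-01 = (-10, 10, +0.03); BH-03−BH-01 = (275, -10, -0.66).
Solve a·Δx + b·Δy = Δh: det = (-10)·(-10) − 275·10 = -2650.
∂h/∂x = [(+0.03)·(-10) − (-0.66)·10] / -2650 = -0.002377
∂h/∂y = [(-10)·(-0.66) − 275·(+0.03)] / -2650 = +0.0006226
|∇h| = √(-0.002377² + 0.0006226²) = 0.002457

0.00246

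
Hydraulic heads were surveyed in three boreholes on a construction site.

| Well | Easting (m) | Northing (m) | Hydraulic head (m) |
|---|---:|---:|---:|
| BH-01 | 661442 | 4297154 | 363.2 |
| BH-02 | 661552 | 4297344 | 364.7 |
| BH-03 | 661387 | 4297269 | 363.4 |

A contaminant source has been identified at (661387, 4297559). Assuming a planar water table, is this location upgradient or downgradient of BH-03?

Taking BH-01 as reference: BH-02−BH-01 = (110, 190, +1.5); BH-03−BH-01 = (-55, 115, +0.2).
Solve a·Δx + b·Δy = Δh: det = 110·115 − (-55)·190 = 23100.
∂h/∂x = [(+1.5)·115 − (+0.2)·190] / 23100 = +0.005823
∂h/∂y = [110·(+0.2) − (-55)·(+1.5)] / 23100 = +0.004524
Head at (661387, 4297559) = 363.2 + (+0.005823)·(-55) + (+0.004524)·(405) = 364.71 m.
That is higher than the 363.4 m at BH-03, so the point is upgradient.

upgradient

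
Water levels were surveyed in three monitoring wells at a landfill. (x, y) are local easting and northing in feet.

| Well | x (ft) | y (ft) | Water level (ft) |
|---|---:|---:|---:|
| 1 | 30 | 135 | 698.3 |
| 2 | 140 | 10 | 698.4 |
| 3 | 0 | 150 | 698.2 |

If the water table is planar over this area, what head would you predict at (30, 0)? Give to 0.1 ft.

With h = a·x + b·y + c and 1 as origin, the differences give:
  110·a + (-125)·b = +0.1
  (-30)·a + 15·b = -0.1
Eliminate b (×15 and ×(-125), subtract): -2100·a = -11.00 → a = ∂h/∂x = +0.005238
Back-substitute: b = ∂h/∂y = +0.003810.
h(30, 0) = 698.3 + (+0.005238)·(0) + (+0.003810)·(-135) = 698.3 +0.000 -0.514 = 697.786 ft.

697.8 ft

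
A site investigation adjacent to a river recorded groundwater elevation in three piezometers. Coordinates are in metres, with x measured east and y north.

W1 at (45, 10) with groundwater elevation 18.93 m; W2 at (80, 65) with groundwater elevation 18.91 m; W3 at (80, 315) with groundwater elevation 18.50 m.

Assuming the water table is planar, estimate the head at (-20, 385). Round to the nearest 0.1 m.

18.2 m

Three-point gradient (reference W1): Δ to W2 = (35, 55, -0.02), Δ to W3 = (35, 305, -0.43).
∂h/∂x = +0.002006, ∂h/∂y = -0.001640 (det = 8750).
h(-20, 385) = 18.93 + (+0.002006)·(-65) + (-0.001640)·(375) = 18.93 -0.130 -0.615 = 18.185 m.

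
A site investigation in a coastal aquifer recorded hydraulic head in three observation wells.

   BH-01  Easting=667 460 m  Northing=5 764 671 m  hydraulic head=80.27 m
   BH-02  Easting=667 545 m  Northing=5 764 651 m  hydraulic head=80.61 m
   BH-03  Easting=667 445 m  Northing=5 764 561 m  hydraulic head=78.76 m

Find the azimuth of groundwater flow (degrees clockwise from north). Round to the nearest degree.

209°

Taking BH-01 as reference: BH-02−BH-01 = (85, -20, +0.34); BH-03−BH-01 = (-15, -110, -1.51).
Determinant of the coordinate differences = 85·(-110) − (-15)·(-20) = -9650.
∂h/∂x = [(+0.34)·(-110) − (-1.51)·(-20)] / -9650 = +0.007005
∂h/∂y = [85·(-1.51) − (-15)·(+0.34)] / -9650 = +0.01277
Flow direction (−∇h) has components (-0.007005 E, -0.01277 N).
Azimuth = atan2(E, N) = atan2(-0.007005, -0.01277) = 208.7° ≈ 209°.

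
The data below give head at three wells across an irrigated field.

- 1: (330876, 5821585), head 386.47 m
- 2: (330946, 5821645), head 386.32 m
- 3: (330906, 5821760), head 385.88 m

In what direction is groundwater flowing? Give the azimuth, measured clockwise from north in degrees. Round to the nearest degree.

With h = a·x + b·y + c and 1 as origin, the differences give:
  70·a + 60·b = -0.15
  30·a + 175·b = -0.59
Eliminate b (×175 and ×60, subtract): 10450·a = 9.150 → a = ∂h/∂x = +0.0008756
Back-substitute: b = ∂h/∂y = -0.003522.
Flow direction (−∇h) has components (-0.0008756 E, +0.003522 N).
Azimuth = atan2(E, N) = atan2(-0.0008756, +0.003522) = 346.0° ≈ 346°.

346°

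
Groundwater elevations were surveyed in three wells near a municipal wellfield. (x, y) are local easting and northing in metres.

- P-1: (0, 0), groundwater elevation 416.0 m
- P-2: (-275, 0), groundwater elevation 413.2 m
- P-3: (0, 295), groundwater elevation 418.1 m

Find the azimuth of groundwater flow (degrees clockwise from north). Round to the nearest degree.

235°

∂h/∂x = (413.2 − 416.0) / (-275 − 0) = +0.01018
∂h/∂y = (418.1 − 416.0) / (295 − 0) = +0.007119
Flow direction (−∇h) has components (-0.01018 E, -0.007119 N).
Azimuth = atan2(E, N) = atan2(-0.01018, -0.007119) = 235.0° ≈ 235°.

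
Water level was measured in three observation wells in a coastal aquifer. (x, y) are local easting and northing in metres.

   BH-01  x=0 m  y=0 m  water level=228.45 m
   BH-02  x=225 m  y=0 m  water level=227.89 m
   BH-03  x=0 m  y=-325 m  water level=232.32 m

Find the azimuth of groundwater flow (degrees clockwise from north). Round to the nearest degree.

∂h/∂x = (227.89 − 228.45) / (225 − 0) = -0.002489
∂h/∂y = (232.32 − 228.45) / (-325 − 0) = -0.01191
Flow direction (−∇h) has components (+0.002489 E, +0.01191 N).
Azimuth = atan2(E, N) = atan2(+0.002489, +0.01191) = 11.8° ≈ 012°.

012°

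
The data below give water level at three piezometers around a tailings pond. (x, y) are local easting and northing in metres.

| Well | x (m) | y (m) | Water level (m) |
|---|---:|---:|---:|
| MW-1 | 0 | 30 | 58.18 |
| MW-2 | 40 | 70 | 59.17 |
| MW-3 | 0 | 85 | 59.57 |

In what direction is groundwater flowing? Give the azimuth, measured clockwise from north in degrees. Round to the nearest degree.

179°

With h = a·x + b·y + c and MW-1 as origin, the differences give:
  40·a + 40·b = +0.99
  0·a + 55·b = +1.39
Eliminate b (×55 and ×40, subtract): 2200·a = -1.150 → a = ∂h/∂x = -0.0005227
Back-substitute: b = ∂h/∂y = +0.02527.
Flow direction (−∇h) has components (+0.0005227 E, -0.02527 N).
Azimuth = atan2(E, N) = atan2(+0.0005227, -0.02527) = 178.8° ≈ 179°.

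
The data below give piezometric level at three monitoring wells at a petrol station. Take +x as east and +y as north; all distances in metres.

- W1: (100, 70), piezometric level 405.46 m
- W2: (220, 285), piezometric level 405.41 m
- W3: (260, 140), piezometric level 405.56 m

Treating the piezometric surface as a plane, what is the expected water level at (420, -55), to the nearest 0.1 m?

With h = a·x + b·y + c and W1 as origin, the differences give:
  120·a + 215·b = -0.05
  160·a + 70·b = +0.10
Eliminate b (×70 and ×215, subtract): -26000·a = -25.000 → a = ∂h/∂x = +0.0009615
Back-substitute: b = ∂h/∂y = -0.0007692.
h(420, -55) = 405.46 + (+0.0009615)·(320) + (-0.0007692)·(-125) = 405.46 +0.308 +0.096 = 405.864 m.

405.9 m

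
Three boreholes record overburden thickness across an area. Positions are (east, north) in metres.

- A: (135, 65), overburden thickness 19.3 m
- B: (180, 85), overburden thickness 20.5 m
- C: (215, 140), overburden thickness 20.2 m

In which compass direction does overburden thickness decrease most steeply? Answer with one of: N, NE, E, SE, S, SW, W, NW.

Taking A as reference: B−A = (45, 20, +1.2); C−A = (80, 75, +0.9).
Solve a·Δx + b·Δy = Δd: det = 45·75 − 80·20 = 1775.
∂d/∂x = [(+1.2)·75 − (+0.9)·20] / 1775 = +0.04056
∂d/∂y = [45·(+0.9) − 80·(+1.2)] / 1775 = -0.03127
Steepest decrease is along −∇f = (-0.04056 E, +0.03127 N) → northwest.

NW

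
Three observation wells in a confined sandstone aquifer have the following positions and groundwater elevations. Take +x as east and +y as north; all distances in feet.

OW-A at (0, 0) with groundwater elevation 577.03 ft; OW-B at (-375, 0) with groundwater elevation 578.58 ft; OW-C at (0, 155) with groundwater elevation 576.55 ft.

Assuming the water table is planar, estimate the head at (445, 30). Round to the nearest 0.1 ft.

575.1 ft

∂h/∂x = (578.58 − 577.03) / (-375 − 0) = -0.004133
∂h/∂y = (576.55 − 577.03) / (155 − 0) = -0.003097
h(445, 30) = 577.03 + (-0.004133)·(445) + (-0.003097)·(30) = 577.03 -1.839 -0.093 = 575.098 ft.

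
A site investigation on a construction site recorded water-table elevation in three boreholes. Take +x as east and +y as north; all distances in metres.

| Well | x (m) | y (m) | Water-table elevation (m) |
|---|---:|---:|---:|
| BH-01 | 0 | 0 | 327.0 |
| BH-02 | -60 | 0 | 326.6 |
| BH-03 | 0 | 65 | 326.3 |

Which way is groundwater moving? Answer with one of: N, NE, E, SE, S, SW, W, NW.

∂h/∂x = (326.6 − 327.0) / (-60 − 0) = +0.006667
∂h/∂y = (326.3 − 327.0) / (65 − 0) = -0.01077
Flow = −∇h = (-0.006667 east, +0.01077 north), which points northwest.

NW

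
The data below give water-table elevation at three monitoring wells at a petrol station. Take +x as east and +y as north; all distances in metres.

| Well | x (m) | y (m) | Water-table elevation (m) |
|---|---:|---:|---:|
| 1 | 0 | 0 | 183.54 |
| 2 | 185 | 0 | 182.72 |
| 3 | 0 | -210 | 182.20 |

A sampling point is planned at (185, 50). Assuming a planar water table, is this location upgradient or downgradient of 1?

downgradient

∂h/∂x = (182.72 − 183.54) / (185 − 0) = -0.004432
∂h/∂y = (182.20 − 183.54) / (-210 − 0) = +0.006381
Head at (185, 50) = 183.54 + (-0.004432)·(185) + (+0.006381)·(50) = 183.04 m.
That is lower than the 183.54 m at 1, so the point is downgradient.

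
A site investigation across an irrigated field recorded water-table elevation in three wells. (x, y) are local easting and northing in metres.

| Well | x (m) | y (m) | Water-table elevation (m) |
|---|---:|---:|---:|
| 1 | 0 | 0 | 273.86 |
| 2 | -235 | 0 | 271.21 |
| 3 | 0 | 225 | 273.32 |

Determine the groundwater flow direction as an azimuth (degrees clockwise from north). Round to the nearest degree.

∂h/∂x = (271.21 − 273.86) / (-235 − 0) = +0.01128
∂h/∂y = (273.32 − 273.86) / (225 − 0) = -0.002400
Flow direction (−∇h) has components (-0.01128 E, +0.002400 N).
Azimuth = atan2(E, N) = atan2(-0.01128, +0.002400) = 282.0° ≈ 282°.

282°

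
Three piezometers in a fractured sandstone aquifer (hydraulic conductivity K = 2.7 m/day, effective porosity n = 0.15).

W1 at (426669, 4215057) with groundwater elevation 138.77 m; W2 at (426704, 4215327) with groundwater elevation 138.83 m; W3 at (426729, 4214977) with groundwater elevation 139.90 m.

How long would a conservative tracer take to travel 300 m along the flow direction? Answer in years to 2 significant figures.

Differences from W1: to W2 (Δx, Δy, Δh) = (35, 270, +0.06); to W3 = (60, -80, +1.13).
Solve a·Δx + b·Δy = Δh: det = 35·(-80) − 60·270 = -19000.
∂h/∂x = [(+0.06)·(-80) − (+1.13)·270] / -19000 = +0.01631
∂h/∂y = [35·(+1.13) − 60·(+0.06)] / -19000 = -0.001892
|∇h| = √(0.01631² + -0.001892²) = 0.01642
Seepage velocity v = K·i/n = 2.7 × 0.01642 / 0.15 = 0.2956 m/day.
t = 300 / 0.2956 = 1015 days = 2.78 years.

2.8 years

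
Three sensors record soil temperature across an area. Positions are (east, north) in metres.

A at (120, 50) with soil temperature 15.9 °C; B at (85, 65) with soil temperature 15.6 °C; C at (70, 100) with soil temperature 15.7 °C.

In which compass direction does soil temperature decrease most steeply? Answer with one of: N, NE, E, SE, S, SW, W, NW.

SW

Taking A as reference: B−A = (-35, 15, -0.3); C−A = (-50, 50, -0.2).
Solve a·Δx + b·Δy = ΔT: det = (-35)·50 − (-50)·15 = -1000.
∂T/∂x = [(-0.3)·50 − (-0.2)·15] / -1000 = +0.01200
∂T/∂y = [(-35)·(-0.2) − (-50)·(-0.3)] / -1000 = +0.008000
Steepest decrease is along −∇f = (-0.01200 E, -0.008000 N) → southwest.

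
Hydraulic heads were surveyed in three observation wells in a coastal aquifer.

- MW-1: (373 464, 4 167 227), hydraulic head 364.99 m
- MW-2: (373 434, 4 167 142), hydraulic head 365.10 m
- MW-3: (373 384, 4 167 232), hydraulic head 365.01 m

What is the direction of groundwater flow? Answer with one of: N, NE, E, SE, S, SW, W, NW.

Taking MW-1 as reference: MW-2−MW-1 = (-30, -85, +0.11); MW-3−MW-1 = (-80, 5, +0.02).
Determinant of the coordinate differences = (-30)·5 − (-80)·(-85) = -6950.
∂h/∂x = [(+0.11)·5 − (+0.02)·(-85)] / -6950 = -0.0003237
∂h/∂y = [(-30)·(+0.02) − (-80)·(+0.11)] / -6950 = -0.001180
Flow = −∇h = (+0.0003237 east, +0.001180 north), which points north.

N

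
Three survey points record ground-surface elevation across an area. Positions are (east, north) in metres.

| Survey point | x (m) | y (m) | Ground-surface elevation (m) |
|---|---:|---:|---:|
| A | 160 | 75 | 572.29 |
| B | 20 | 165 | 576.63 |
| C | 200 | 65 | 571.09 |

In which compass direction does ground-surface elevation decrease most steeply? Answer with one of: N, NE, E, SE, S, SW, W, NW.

E

With z = a·x + b·y + c and A as origin, the differences give:
  (-140)·a + 90·b = +4.34
  40·a + (-10)·b = -1.20
Eliminate b (×(-10) and ×90, subtract): -2200·a = 64.600 → a = ∂z/∂x = -0.02936
Back-substitute: b = ∂z/∂y = +0.002545.
Steepest decrease is along −∇f = (+0.02936 E, -0.002545 N) → east.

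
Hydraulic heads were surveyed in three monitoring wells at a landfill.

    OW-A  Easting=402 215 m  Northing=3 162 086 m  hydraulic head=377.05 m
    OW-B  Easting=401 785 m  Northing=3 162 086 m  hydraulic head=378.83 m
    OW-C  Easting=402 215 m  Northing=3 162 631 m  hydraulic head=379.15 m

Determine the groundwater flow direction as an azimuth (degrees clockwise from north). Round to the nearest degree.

133°

∂h/∂x = (378.83 − 377.05) / (401785 − 402215) = -0.004140
∂h/∂y = (379.15 − 377.05) / (3162631 − 3162086) = +0.003853
Flow direction (−∇h) has components (+0.004140 E, -0.003853 N).
Azimuth = atan2(E, N) = atan2(+0.004140, -0.003853) = 132.9° ≈ 133°.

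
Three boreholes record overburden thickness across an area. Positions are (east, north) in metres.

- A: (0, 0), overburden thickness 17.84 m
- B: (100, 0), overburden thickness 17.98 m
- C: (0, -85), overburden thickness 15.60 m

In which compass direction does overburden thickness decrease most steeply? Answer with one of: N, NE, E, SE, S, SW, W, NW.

S

∂d/∂x = (17.98 − 17.84) / (100 − 0) = +0.001400
∂d/∂y = (15.60 − 17.84) / (-85 − 0) = +0.02635
Steepest decrease is along −∇f = (-0.001400 E, -0.02635 N) → south.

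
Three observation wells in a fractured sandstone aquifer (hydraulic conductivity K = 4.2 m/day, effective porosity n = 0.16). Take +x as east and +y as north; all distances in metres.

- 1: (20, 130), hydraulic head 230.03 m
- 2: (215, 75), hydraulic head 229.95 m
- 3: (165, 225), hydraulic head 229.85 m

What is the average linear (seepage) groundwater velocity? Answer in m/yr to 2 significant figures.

11 m/yr

With h = a·x + b·y + c and 1 as origin, the differences give:
  195·a + (-55)·b = -0.08
  145·a + 95·b = -0.18
Eliminate b (×95 and ×(-55), subtract): 26500·a = -17.500 → a = ∂h/∂x = -0.0006604
Back-substitute: b = ∂h/∂y = -0.0008868.
|∇h| = √(-0.0006604² + -0.0008868²) = 0.001106
Seepage velocity v = K·i/n = 4.2 × 0.001106 / 0.16 = 0.02903 m/day = 10.6 m/yr.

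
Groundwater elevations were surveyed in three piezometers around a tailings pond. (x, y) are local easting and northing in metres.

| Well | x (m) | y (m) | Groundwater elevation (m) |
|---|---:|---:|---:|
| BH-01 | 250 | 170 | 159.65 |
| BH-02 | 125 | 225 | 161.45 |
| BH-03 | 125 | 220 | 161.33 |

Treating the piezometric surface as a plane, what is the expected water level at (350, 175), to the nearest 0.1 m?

159.4 m

Taking BH-01 as reference: BH-02−BH-01 = (-125, 55, +1.80); BH-03−BH-01 = (-125, 50, +1.68).
Determinant of the coordinate differences = (-125)·50 − (-125)·55 = 625.
∂h/∂x = [(+1.80)·50 − (+1.68)·55] / 625 = -0.003840
∂h/∂y = [(-125)·(+1.68) − (-125)·(+1.80)] / 625 = +0.02400
h(350, 175) = 159.65 + (-0.003840)·(100) + (+0.02400)·(5) = 159.65 -0.384 +0.120 = 159.386 m.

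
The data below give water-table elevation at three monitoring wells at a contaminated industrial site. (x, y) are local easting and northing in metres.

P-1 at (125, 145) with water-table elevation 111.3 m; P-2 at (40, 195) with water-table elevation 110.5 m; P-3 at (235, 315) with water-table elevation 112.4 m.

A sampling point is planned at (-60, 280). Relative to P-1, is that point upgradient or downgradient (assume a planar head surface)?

Three-point gradient (reference P-1): Δ to P-2 = (-85, 50, -0.8), Δ to P-3 = (110, 170, +1.1).
∂h/∂x = +0.009574, ∂h/∂y = +0.0002757 (det = -19950).
Head at (-60, 280) = 111.3 + (+0.009574)·(-185) + (+0.0002757)·(135) = 109.57 m.
That is lower than the 111.3 m at P-1, so the point is downgradient.

downgradient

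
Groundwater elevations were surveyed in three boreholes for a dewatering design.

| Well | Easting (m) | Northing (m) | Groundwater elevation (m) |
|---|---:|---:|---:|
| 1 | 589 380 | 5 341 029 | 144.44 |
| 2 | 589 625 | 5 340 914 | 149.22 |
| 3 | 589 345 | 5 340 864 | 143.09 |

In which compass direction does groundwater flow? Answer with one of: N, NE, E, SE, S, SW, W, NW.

W

With h = a·x + b·y + c and 1 as origin, the differences give:
  245·a + (-115)·b = +4.78
  (-35)·a + (-165)·b = -1.35
Eliminate b (×(-165) and ×(-115), subtract): -44450·a = -943.950 → a = ∂h/∂x = +0.02124
Back-substitute: b = ∂h/∂y = +0.003677.
Flow = −∇h = (-0.02124 east, -0.003677 north), which points west.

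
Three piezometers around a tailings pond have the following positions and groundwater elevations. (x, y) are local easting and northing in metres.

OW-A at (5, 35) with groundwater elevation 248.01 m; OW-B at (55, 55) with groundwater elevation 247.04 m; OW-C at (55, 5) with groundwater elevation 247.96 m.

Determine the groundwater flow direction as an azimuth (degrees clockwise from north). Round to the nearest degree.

033°

With h = a·x + b·y + c and OW-A as origin, the differences give:
  50·a + 20·b = -0.97
  50·a + (-30)·b = -0.05
Eliminate b (×(-30) and ×20, subtract): -2500·a = 30.100 → a = ∂h/∂x = -0.01204
Back-substitute: b = ∂h/∂y = -0.01840.
Flow direction (−∇h) has components (+0.01204 E, +0.01840 N).
Azimuth = atan2(E, N) = atan2(+0.01204, +0.01840) = 33.2° ≈ 033°.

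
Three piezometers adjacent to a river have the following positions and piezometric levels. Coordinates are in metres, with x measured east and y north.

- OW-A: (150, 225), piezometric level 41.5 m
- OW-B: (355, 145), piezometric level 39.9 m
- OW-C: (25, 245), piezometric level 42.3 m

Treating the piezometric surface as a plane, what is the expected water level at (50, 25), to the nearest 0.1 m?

With h = a·x + b·y + c and OW-A as origin, the differences give:
  205·a + (-80)·b = -1.6
  (-125)·a + 20·b = +0.8
Eliminate b (×20 and ×(-80), subtract): -5900·a = 32.00 → a = ∂h/∂x = -0.005424
Back-substitute: b = ∂h/∂y = +0.006102.
h(50, 25) = 41.5 + (-0.005424)·(-100) + (+0.006102)·(-200) = 41.5 +0.542 -1.220 = 40.822 m.

40.8 m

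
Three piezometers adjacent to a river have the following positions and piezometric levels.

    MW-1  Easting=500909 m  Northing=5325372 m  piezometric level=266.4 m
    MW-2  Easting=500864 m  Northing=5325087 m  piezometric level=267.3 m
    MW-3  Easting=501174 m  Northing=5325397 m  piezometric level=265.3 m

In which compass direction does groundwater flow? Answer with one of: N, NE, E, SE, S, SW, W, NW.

NE

Differences from MW-1: to MW-2 (Δx, Δy, Δh) = (-45, -285, +0.9); to MW-3 = (265, 25, -1.1).
Determinant of the coordinate differences = (-45)·25 − 265·(-285) = 74400.
∂h/∂x = [(+0.9)·25 − (-1.1)·(-285)] / 74400 = -0.003911
∂h/∂y = [(-45)·(-1.1) − 265·(+0.9)] / 74400 = -0.002540
Flow = −∇h = (+0.003911 east, +0.002540 north), which points northeast.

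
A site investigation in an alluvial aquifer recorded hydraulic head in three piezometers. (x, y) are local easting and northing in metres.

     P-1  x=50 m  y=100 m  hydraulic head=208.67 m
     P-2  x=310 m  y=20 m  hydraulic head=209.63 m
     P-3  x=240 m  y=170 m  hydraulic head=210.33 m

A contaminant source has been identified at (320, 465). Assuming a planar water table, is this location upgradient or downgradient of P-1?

With h = a·x + b·y + c and P-1 as origin, the differences give:
  260·a + (-80)·b = +0.96
  190·a + 70·b = +1.66
Eliminate b (×70 and ×(-80), subtract): 33400·a = 200.000 → a = ∂h/∂x = +0.005988
Back-substitute: b = ∂h/∂y = +0.007461.
Head at (320, 465) = 208.67 + (+0.005988)·(270) + (+0.007461)·(365) = 213.01 m.
That is higher than the 208.67 m at P-1, so the point is upgradient.

upgradient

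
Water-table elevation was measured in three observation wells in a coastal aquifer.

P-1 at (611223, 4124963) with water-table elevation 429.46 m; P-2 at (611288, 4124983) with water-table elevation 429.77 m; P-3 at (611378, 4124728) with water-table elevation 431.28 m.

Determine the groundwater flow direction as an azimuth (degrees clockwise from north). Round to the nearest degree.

303°

Differences from P-1: to P-2 (Δx, Δy, Δh) = (65, 20, +0.31); to P-3 = (155, -235, +1.82).
Determinant of the coordinate differences = 65·(-235) − 155·20 = -18375.
∂h/∂x = [(+0.31)·(-235) − (+1.82)·20] / -18375 = +0.005946
∂h/∂y = [65·(+1.82) − 155·(+0.31)] / -18375 = -0.003823
Flow direction (−∇h) has components (-0.005946 E, +0.003823 N).
Azimuth = atan2(E, N) = atan2(-0.005946, +0.003823) = 302.7° ≈ 303°.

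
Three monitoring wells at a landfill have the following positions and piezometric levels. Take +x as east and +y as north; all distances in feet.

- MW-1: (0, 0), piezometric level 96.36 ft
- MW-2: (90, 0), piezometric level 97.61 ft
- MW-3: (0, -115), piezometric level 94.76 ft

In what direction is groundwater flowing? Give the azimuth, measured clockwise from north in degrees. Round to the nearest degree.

225°

∂h/∂x = (97.61 − 96.36) / (90 − 0) = +0.01389
∂h/∂y = (94.76 − 96.36) / (-115 − 0) = +0.01391
Flow direction (−∇h) has components (-0.01389 E, -0.01391 N).
Azimuth = atan2(E, N) = atan2(-0.01389, -0.01391) = 225.0° ≈ 225°.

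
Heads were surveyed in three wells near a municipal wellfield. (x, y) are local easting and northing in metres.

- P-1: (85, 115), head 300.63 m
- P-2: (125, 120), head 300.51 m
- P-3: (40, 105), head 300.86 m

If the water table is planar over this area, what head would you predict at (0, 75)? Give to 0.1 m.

301.5 m

With h = a·x + b·y + c and P-1 as origin, the differences give:
  40·a + 5·b = -0.12
  (-45)·a + (-10)·b = +0.23
Eliminate b (×(-10) and ×5, subtract): -175·a = 0.050 → a = ∂h/∂x = -0.0002857
Back-substitute: b = ∂h/∂y = -0.02171.
h(0, 75) = 300.63 + (-0.0002857)·(-85) + (-0.02171)·(-40) = 300.63 +0.024 +0.869 = 301.523 m.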